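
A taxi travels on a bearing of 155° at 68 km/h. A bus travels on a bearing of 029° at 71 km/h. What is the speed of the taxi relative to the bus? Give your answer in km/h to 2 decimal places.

Taking east as x and north as y: taxi velocity = (28.738, -61.629) km/h; bus velocity = (34.421, 62.098) km/h.
Velocity of taxi relative to bus = (28.738, -61.629) − (34.421, 62.098) = (-5.683, -123.727) km/h.
Magnitude = |(-5.683, -123.727)| = 123.857 km/h.

123.86 km/h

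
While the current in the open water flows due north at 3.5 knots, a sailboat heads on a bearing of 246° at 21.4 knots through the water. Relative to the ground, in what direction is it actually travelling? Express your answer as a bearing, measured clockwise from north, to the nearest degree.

255°

Taking east as x and north as y: velocity relative to the water = (-19.550, -8.704) knots; the water relative to ground = (0.000, 3.500) knots.
Velocity relative to ground = (-19.550, -8.704) + (0.000, 3.500) = (-19.550, -5.204) knots.
Bearing = atan2(-19.55, -5.20) = 255.09° clockwise from north.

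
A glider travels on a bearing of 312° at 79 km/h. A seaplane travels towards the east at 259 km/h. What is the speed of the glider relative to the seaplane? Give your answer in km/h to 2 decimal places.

322.08 km/h

Taking east as x and north as y: glider velocity = (-58.708, 52.861) km/h; seaplane velocity = (259.000, 0.000) km/h.
Velocity of glider relative to seaplane = (-58.708, 52.861) − (259.000, 0.000) = (-317.708, 52.861) km/h.
Magnitude = |(-317.708, 52.861)| = 322.076 km/h.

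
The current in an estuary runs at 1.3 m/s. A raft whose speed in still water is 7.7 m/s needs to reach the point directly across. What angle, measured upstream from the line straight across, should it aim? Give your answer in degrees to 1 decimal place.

To cancel the current, the upstream component of the raft's velocity must equal the flow: 7.7 sin θ = 1.3.
sin θ = 1.3 / 7.7 = 0.1688.
θ = arcsin(0.1688) = 9.720°.

9.7°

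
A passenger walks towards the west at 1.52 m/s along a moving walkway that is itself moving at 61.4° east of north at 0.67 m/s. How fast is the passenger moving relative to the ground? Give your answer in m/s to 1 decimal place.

Taking east as x and north as y: moving walkway velocity = (0.588, 0.321) m/s; passenger velocity relative to moving walkway = (-1.520, 0.000) m/s.
Velocity relative to ground = (0.588, 0.321) + (-1.520, 0.000) = (-0.932, 0.321) m/s.
Speed = |(-0.932, 0.321)| = 0.985 m/s.

1.0 m/s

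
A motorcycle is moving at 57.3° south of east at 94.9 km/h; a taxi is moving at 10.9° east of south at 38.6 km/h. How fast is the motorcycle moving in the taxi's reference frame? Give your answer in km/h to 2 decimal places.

60.78 km/h

Taking east as x and north as y: motorcycle velocity = (51.269, -79.859) km/h; taxi velocity = (7.299, -37.904) km/h.
Velocity of motorcycle relative to taxi = (51.269, -79.859) − (7.299, -37.904) = (43.970, -41.956) km/h.
Magnitude = |(43.970, -41.956)| = 60.775 km/h.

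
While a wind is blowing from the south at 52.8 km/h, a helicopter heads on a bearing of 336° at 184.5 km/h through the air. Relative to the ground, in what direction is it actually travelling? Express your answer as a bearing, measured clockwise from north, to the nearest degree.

Taking east as x and north as y: velocity relative to the air = (-75.043, 168.549) km/h; the air relative to ground = (0.000, 52.800) km/h.
Velocity relative to ground = (-75.043, 168.549) + (0.000, 52.800) = (-75.043, 221.349) km/h.
Bearing = atan2(-75.04, 221.35) = 341.27° clockwise from north.

341°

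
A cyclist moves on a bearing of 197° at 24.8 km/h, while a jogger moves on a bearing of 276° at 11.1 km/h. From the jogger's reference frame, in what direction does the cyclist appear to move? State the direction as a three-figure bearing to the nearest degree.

Taking east as x and north as y: cyclist velocity = (-7.251, -23.716) km/h; jogger velocity = (-11.039, 1.160) km/h.
Velocity of cyclist relative to jogger = (-7.251, -23.716) − (-11.039, 1.160) = (3.788, -24.877) km/h.
Bearing = atan2(3.79, -24.88) = 171.34° clockwise from north.

171°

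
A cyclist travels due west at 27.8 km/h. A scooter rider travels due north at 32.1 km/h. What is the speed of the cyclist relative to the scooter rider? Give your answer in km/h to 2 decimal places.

Taking east as x and north as y: cyclist velocity = (-27.800, 0.000) km/h; scooter rider velocity = (0.000, 32.100) km/h.
Velocity of cyclist relative to scooter rider = (-27.800, 0.000) − (0.000, 32.100) = (-27.800, -32.100) km/h.
Magnitude = |(-27.800, -32.100)| = 42.465 km/h.

42.46 km/h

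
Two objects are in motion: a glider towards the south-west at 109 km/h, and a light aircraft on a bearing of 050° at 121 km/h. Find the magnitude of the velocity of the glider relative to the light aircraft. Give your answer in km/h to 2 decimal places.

229.78 km/h

Taking east as x and north as y: glider velocity = (-77.075, -77.075) km/h; light aircraft velocity = (92.691, 77.777) km/h.
Velocity of glider relative to light aircraft = (-77.075, -77.075) − (92.691, 77.777) = (-169.766, -154.852) km/h.
Magnitude = |(-169.766, -154.852)| = 229.782 km/h.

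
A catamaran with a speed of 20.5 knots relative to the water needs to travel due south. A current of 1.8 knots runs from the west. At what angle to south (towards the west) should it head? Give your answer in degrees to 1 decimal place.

5.0°

The current pushes perpendicular to the desired track; the heading must have a component into the current equal to 1.8 knots: 20.5 sin θ = 1.8.
sin θ = 0.0878, so θ = 5.037°.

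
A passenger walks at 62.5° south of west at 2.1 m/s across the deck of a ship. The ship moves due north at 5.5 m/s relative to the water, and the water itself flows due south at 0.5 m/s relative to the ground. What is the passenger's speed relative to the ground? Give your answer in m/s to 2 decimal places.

3.28 m/s

In east/north components (m/s): passenger relative to ship = (-0.970, -1.863); ship relative to water = (0.000, 5.500); water relative to ground = (0.000, -0.500).
Sum = (-0.970, 3.137) m/s.
Speed = |(-0.970, 3.137)| = 3.284 m/s.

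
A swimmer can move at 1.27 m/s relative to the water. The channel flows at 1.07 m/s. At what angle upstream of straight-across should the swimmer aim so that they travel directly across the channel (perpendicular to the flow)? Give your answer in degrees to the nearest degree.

To cancel the current, the upstream component of the swimmer's velocity must equal the flow: 1.27 sin θ = 1.07.
sin θ = 1.07 / 1.27 = 0.8425.
θ = arcsin(0.8425) = 57.407°.

57°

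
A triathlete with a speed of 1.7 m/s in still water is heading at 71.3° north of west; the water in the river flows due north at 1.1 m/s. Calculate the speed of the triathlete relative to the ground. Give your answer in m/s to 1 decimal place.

2.8 m/s

Taking east as x and north as y: velocity relative to the water = (-0.545, 1.610) m/s; the water relative to ground = (0.000, 1.100) m/s.
Velocity relative to ground = (-0.545, 1.610) + (0.000, 1.100) = (-0.545, 2.710) m/s.
Speed = |(-0.545, 2.710)| = 2.765 m/s.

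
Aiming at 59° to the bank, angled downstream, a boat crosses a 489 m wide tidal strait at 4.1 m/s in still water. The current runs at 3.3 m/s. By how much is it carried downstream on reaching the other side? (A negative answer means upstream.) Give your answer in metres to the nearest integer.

753 m

Perpendicular speed = 3.514 m/s; crossing time = 489 / 3.514 = 139.142 s.
Net downstream speed = 5.412 m/s.
Drift = 5.412 × 139.142 = 752.991 m (downstream).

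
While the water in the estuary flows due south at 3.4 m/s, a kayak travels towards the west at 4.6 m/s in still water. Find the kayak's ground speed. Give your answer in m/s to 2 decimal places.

5.72 m/s

Taking east as x and north as y: velocity relative to the water = (-4.600, 0.000) m/s; the water relative to ground = (0.000, -3.400) m/s.
Velocity relative to ground = (-4.600, 0.000) + (0.000, -3.400) = (-4.600, -3.400) m/s.
Speed = |(-4.600, -3.400)| = 5.720 m/s.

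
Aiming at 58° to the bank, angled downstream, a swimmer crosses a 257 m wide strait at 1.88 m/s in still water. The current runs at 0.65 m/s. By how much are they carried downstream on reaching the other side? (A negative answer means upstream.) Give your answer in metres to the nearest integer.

Perpendicular speed = 1.594 m/s; crossing time = 257 / 1.594 = 161.196 s.
Net downstream speed = 1.646 m/s.
Drift = 1.646 × 161.196 = 265.369 m (downstream).

265 m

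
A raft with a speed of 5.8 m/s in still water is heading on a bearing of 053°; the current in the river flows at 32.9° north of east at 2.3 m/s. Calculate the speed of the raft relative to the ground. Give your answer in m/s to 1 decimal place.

8.1 m/s

Taking east as x and north as y: velocity relative to the water = (4.632, 3.491) m/s; the water relative to ground = (1.931, 1.249) m/s.
Velocity relative to ground = (4.632, 3.491) + (1.931, 1.249) = (6.563, 4.740) m/s.
Speed = |(6.563, 4.740)| = 8.096 m/s.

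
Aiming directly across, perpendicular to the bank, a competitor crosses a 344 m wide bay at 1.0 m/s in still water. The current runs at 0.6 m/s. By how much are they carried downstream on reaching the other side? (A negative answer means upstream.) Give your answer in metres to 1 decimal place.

206.4 m

Perpendicular speed = 1.000 m/s; crossing time = 344 / 1.000 = 344.000 s.
Net downstream speed = 0.600 m/s.
Drift = 0.600 × 344.000 = 206.400 m (downstream).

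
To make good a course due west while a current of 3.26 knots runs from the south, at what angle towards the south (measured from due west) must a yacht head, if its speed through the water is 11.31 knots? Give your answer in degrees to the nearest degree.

17°

The current pushes perpendicular to the desired track; the heading must have a component into the current equal to 3.26 knots: 11.31 sin θ = 3.26.
sin θ = 0.2882, so θ = 16.753°.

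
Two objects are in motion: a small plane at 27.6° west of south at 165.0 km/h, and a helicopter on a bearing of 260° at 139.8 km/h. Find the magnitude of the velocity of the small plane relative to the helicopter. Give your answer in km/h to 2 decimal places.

136.46 km/h

Taking east as x and north as y: small plane velocity = (-76.444, -146.224) km/h; helicopter velocity = (-137.676, -24.276) km/h.
Velocity of small plane relative to helicopter = (-76.444, -146.224) − (-137.676, -24.276) = (61.232, -121.948) km/h.
Magnitude = |(61.232, -121.948)| = 136.457 km/h.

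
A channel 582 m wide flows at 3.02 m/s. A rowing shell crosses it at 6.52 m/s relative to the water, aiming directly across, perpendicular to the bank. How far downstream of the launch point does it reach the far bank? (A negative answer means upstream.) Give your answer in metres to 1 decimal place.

Perpendicular speed = 6.520 m/s; crossing time = 582 / 6.520 = 89.264 s.
Net downstream speed = 3.020 m/s.
Drift = 3.020 × 89.264 = 269.577 m (downstream).

269.6 m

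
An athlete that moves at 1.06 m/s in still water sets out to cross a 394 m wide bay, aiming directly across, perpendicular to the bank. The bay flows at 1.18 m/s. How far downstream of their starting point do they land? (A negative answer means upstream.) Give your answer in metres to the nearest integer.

439 m

Perpendicular speed = 1.060 m/s; crossing time = 394 / 1.060 = 371.698 s.
Net downstream speed = 1.180 m/s.
Drift = 1.180 × 371.698 = 438.604 m (downstream).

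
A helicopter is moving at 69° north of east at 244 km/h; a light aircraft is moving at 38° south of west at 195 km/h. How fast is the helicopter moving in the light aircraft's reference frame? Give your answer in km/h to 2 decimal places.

Taking east as x and north as y: helicopter velocity = (87.442, 227.794) km/h; light aircraft velocity = (-153.662, -120.054) km/h.
Velocity of helicopter relative to light aircraft = (87.442, 227.794) − (-153.662, -120.054) = (241.104, 347.848) km/h.
Magnitude = |(241.104, 347.848)| = 423.236 km/h.

423.24 km/h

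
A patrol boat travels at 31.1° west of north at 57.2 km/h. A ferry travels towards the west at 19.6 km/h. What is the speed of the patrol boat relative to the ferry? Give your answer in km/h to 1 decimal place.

Taking east as x and north as y: patrol boat velocity = (-29.546, 48.978) km/h; ferry velocity = (-19.600, 0.000) km/h.
Velocity of patrol boat relative to ferry = (-29.546, 48.978) − (-19.600, 0.000) = (-9.946, 48.978) km/h.
Magnitude = |(-9.946, 48.978)| = 49.978 km/h.

50.0 km/h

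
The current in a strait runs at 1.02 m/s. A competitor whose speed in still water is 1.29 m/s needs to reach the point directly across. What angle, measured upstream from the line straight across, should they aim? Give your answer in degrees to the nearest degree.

To cancel the current, the upstream component of the competitor's velocity must equal the flow: 1.29 sin θ = 1.02.
sin θ = 1.02 / 1.29 = 0.7907.
θ = arcsin(0.7907) = 52.251°.

52°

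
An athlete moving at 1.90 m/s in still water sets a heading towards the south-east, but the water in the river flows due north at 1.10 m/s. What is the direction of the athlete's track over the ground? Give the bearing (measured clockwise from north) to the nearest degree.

Taking east as x and north as y: velocity relative to the water = (1.344, -1.344) m/s; the water relative to ground = (0.000, 1.100) m/s.
Velocity relative to ground = (1.344, -1.344) + (0.000, 1.100) = (1.344, -0.244) m/s.
Bearing = atan2(1.34, -0.24) = 100.27° clockwise from north.

100°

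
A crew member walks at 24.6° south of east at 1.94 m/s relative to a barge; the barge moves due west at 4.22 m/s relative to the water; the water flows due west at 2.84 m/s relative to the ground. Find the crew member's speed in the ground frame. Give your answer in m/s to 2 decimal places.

5.36 m/s

In east/north components (m/s): crew member relative to barge = (1.764, -0.808); barge relative to water = (-4.220, 0.000); water relative to ground = (-2.840, 0.000).
Sum = (-5.296, -0.808) m/s.
Speed = |(-5.296, -0.808)| = 5.357 m/s.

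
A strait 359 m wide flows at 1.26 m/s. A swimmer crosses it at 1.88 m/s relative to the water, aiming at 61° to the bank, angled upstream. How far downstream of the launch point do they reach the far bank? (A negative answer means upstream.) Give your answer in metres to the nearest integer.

Perpendicular speed = 1.644 m/s; crossing time = 359 / 1.644 = 218.332 s.
Net downstream speed = 0.349 m/s.
Drift = 0.349 × 218.332 = 76.101 m (downstream).

76 m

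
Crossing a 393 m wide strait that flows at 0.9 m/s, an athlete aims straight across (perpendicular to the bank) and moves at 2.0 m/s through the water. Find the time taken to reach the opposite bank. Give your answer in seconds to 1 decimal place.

The component of the athlete's velocity perpendicular to the bank is 2.0 m/s.
The flow acts along the bank and has no component across it.
Time = 393 / 2.000 = 196.500 s.

196.5 s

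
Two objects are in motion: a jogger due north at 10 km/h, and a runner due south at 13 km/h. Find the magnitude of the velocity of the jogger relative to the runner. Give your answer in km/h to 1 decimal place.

Taking east as x and north as y: jogger velocity = (0.000, 10.000) km/h; runner velocity = (0.000, -13.000) km/h.
Velocity of jogger relative to runner = (0.000, 10.000) − (0.000, -13.000) = (0.000, 23.000) km/h.
Magnitude = |(0.000, 23.000)| = 23.000 km/h.

23.0 km/h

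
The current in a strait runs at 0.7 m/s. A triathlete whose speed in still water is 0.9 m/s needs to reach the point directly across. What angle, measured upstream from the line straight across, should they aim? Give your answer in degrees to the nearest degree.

51°

To cancel the current, the upstream component of the triathlete's velocity must equal the flow: 0.9 sin θ = 0.7.
sin θ = 0.7 / 0.9 = 0.7778.
θ = arcsin(0.7778) = 51.058°.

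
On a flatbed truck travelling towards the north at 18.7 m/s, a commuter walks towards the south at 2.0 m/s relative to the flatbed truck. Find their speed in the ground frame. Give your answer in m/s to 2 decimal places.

16.70 m/s

Taking east as x and north as y: flatbed truck velocity = (0.000, 18.700) m/s; commuter velocity relative to flatbed truck = (0.000, -2.000) m/s.
Velocity relative to ground = (0.000, 18.700) + (0.000, -2.000) = (0.000, 16.700) m/s.
Speed = |(0.000, 16.700)| = 16.700 m/s.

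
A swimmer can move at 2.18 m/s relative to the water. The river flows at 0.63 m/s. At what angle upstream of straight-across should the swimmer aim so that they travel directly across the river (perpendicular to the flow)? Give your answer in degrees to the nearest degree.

To cancel the current, the upstream component of the swimmer's velocity must equal the flow: 2.18 sin θ = 0.63.
sin θ = 0.63 / 2.18 = 0.2890.
θ = arcsin(0.2890) = 16.798°.

17°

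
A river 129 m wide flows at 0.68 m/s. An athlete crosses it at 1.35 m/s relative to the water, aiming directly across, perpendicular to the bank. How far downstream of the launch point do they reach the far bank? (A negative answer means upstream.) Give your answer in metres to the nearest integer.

Perpendicular speed = 1.350 m/s; crossing time = 129 / 1.350 = 95.556 s.
Net downstream speed = 0.680 m/s.
Drift = 0.680 × 95.556 = 64.978 m (downstream).

65 m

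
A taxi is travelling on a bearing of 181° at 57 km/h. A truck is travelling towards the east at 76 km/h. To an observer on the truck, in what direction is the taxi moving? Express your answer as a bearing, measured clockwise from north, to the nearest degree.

233°

Taking east as x and north as y: taxi velocity = (-0.995, -56.991) km/h; truck velocity = (76.000, 0.000) km/h.
Velocity of taxi relative to truck = (-0.995, -56.991) − (76.000, 0.000) = (-76.995, -56.991) km/h.
Bearing = atan2(-76.99, -56.99) = 233.49° clockwise from north.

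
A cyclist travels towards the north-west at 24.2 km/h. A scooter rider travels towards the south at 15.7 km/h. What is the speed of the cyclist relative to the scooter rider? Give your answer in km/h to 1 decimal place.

37.0 km/h

Taking east as x and north as y: cyclist velocity = (-17.112, 17.112) km/h; scooter rider velocity = (0.000, -15.700) km/h.
Velocity of cyclist relative to scooter rider = (-17.112, 17.112) − (0.000, -15.700) = (-17.112, 32.812) km/h.
Magnitude = |(-17.112, 32.812)| = 37.006 km/h.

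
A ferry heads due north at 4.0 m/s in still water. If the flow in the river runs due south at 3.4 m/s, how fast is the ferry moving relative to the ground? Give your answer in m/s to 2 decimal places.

0.60 m/s

Taking east as x and north as y: velocity relative to the water = (0.000, 4.000) m/s; the water relative to ground = (0.000, -3.400) m/s.
Velocity relative to ground = (0.000, 4.000) + (0.000, -3.400) = (0.000, 0.600) m/s.
Speed = |(0.000, 0.600)| = 0.600 m/s.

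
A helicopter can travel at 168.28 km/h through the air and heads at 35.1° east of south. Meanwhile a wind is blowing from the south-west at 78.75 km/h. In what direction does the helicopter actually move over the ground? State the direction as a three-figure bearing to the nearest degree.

Taking east as x and north as y: velocity relative to the air = (96.762, -137.678) km/h; the air relative to ground = (55.685, 55.685) km/h.
Velocity relative to ground = (96.762, -137.678) + (55.685, 55.685) = (152.447, -81.994) km/h.
Bearing = atan2(152.45, -81.99) = 118.27° clockwise from north.

118°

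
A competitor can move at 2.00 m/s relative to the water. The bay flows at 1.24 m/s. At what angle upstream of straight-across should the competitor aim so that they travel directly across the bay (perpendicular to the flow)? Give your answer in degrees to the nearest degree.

38°

To cancel the current, the upstream component of the competitor's velocity must equal the flow: 2.00 sin θ = 1.24.
sin θ = 1.24 / 2.00 = 0.6200.
θ = arcsin(0.6200) = 38.316°.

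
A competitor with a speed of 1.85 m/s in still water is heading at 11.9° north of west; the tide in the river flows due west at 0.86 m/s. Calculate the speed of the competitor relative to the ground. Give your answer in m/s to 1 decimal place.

Taking east as x and north as y: velocity relative to the water = (-1.810, 0.381) m/s; the water relative to ground = (-0.860, 0.000) m/s.
Velocity relative to ground = (-1.810, 0.381) + (-0.860, 0.000) = (-2.670, 0.381) m/s.
Speed = |(-2.670, 0.381)| = 2.697 m/s.

2.7 m/s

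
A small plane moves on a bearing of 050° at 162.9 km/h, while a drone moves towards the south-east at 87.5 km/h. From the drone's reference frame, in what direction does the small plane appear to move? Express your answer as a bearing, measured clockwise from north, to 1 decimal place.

Taking east as x and north as y: small plane velocity = (124.789, 104.710) km/h; drone velocity = (61.872, -61.872) km/h.
Velocity of small plane relative to drone = (124.789, 104.710) − (61.872, -61.872) = (62.917, 166.582) km/h.
Bearing = atan2(62.92, 166.58) = 20.69° clockwise from north.

020.7°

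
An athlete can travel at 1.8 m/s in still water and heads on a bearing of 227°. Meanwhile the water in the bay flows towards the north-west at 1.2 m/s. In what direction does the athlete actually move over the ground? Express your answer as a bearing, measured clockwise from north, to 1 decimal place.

Taking east as x and north as y: velocity relative to the water = (-1.316, -1.228) m/s; the water relative to ground = (-0.849, 0.849) m/s.
Velocity relative to ground = (-1.316, -1.228) + (-0.849, 0.849) = (-2.165, -0.379) m/s.
Bearing = atan2(-2.16, -0.38) = 260.07° clockwise from north.

260.1°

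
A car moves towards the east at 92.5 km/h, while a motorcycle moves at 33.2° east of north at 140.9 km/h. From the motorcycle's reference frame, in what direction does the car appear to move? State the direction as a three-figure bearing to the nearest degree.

Taking east as x and north as y: car velocity = (92.500, 0.000) km/h; motorcycle velocity = (77.152, 117.900) km/h.
Velocity of car relative to motorcycle = (92.500, 0.000) − (77.152, 117.900) = (15.348, -117.900) km/h.
Bearing = atan2(15.35, -117.90) = 172.58° clockwise from north.

173°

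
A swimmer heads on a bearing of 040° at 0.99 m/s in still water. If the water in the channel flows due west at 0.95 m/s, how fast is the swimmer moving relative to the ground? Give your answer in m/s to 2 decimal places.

0.82 m/s

Taking east as x and north as y: velocity relative to the water = (0.636, 0.758) m/s; the water relative to ground = (-0.950, 0.000) m/s.
Velocity relative to ground = (0.636, 0.758) + (-0.950, 0.000) = (-0.314, 0.758) m/s.
Speed = |(-0.314, 0.758)| = 0.821 m/s.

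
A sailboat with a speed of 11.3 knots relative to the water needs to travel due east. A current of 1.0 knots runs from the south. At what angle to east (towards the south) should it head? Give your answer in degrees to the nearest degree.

5°

The current pushes perpendicular to the desired track; the heading must have a component into the current equal to 1.0 knots: 11.3 sin θ = 1.0.
sin θ = 0.0885, so θ = 5.077°.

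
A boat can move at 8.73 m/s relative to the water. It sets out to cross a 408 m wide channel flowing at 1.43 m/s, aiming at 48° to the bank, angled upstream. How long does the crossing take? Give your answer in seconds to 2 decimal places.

62.89 s

The component of the boat's velocity perpendicular to the bank is 8.73 × sin 48° = 6.488 m/s.
The flow acts along the bank and has no component across it.
Time = 408 / 6.488 = 62.889 s.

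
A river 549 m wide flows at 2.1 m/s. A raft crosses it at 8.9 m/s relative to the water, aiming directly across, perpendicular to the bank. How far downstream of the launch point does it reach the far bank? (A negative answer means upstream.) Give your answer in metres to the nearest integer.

Perpendicular speed = 8.900 m/s; crossing time = 549 / 8.900 = 61.685 s.
Net downstream speed = 2.100 m/s.
Drift = 2.100 × 61.685 = 129.539 m (downstream).

130 m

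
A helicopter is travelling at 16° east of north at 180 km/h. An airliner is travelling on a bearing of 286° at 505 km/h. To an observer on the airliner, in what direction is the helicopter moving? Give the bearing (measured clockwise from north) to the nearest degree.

Taking east as x and north as y: helicopter velocity = (49.615, 173.027) km/h; airliner velocity = (-485.437, 139.197) km/h.
Velocity of helicopter relative to airliner = (49.615, 173.027) − (-485.437, 139.197) = (535.052, 33.830) km/h.
Bearing = atan2(535.05, 33.83) = 86.38° clockwise from north.

086°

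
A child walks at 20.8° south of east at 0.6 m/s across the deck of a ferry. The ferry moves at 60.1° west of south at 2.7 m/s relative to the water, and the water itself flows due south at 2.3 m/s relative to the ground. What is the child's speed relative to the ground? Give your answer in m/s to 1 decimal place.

4.2 m/s

In east/north components (m/s): child relative to ferry = (0.561, -0.213); ferry relative to water = (-2.341, -1.346); water relative to ground = (0.000, -2.300).
Sum = (-1.780, -3.859) m/s.
Speed = |(-1.780, -3.859)| = 4.250 m/s.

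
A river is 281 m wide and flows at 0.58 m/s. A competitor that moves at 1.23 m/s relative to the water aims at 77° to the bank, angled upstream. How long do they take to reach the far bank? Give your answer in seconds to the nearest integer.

The component of the competitor's velocity perpendicular to the bank is 1.23 × sin 77° = 1.198 m/s.
Only the cross-stream component determines the crossing time; the current contributes nothing perpendicular to the bank.
Time = 281 / 1.198 = 234.465 s.

234 s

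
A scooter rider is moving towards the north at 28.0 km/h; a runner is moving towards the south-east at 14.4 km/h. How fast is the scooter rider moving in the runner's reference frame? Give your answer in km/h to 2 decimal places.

39.52 km/h

Taking east as x and north as y: scooter rider velocity = (0.000, 28.000) km/h; runner velocity = (10.182, -10.182) km/h.
Velocity of scooter rider relative to runner = (0.000, 28.000) − (10.182, -10.182) = (-10.182, 38.182) km/h.
Magnitude = |(-10.182, 38.182)| = 39.517 km/h.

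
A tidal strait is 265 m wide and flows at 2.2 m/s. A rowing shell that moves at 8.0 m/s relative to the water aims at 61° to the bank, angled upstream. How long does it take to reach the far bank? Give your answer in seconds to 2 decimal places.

The component of the rowing shell's velocity perpendicular to the bank is 8.0 × sin 61° = 6.997 m/s.
Only the cross-stream component determines the crossing time; the current contributes nothing perpendicular to the bank.
Time = 265 / 6.997 = 37.874 s.

37.87 s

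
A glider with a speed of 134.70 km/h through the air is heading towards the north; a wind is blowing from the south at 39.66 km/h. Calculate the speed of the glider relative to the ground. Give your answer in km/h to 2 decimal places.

Taking east as x and north as y: velocity relative to the air = (0.000, 134.700) km/h; the air relative to ground = (0.000, 39.660) km/h.
Velocity relative to ground = (0.000, 134.700) + (0.000, 39.660) = (0.000, 174.360) km/h.
Speed = |(0.000, 174.360)| = 174.360 km/h.

174.36 km/h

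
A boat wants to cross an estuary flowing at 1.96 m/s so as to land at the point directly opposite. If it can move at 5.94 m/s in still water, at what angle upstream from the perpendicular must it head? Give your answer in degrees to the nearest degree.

To cancel the current, the upstream component of the boat's velocity must equal the flow: 5.94 sin θ = 1.96.
sin θ = 1.96 / 5.94 = 0.3300.
θ = arcsin(0.3300) = 19.267°.

19°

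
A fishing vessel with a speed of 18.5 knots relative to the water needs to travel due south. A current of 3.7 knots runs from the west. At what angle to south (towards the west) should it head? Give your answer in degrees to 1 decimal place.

The current pushes perpendicular to the desired track; the heading must have a component into the current equal to 3.7 knots: 18.5 sin θ = 3.7.
sin θ = 0.2000, so θ = 11.537°.

11.5°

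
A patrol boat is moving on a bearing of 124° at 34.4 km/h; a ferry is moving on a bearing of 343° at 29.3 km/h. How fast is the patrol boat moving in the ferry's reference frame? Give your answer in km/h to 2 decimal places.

60.07 km/h

Taking east as x and north as y: patrol boat velocity = (28.519, -19.236) km/h; ferry velocity = (-8.566, 28.020) km/h.
Velocity of patrol boat relative to ferry = (28.519, -19.236) − (-8.566, 28.020) = (37.085, -47.256) km/h.
Magnitude = |(37.085, -47.256)| = 60.070 km/h.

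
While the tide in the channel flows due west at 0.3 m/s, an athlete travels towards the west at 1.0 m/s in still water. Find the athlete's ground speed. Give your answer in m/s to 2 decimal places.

1.30 m/s

Taking east as x and north as y: velocity relative to the water = (-1.000, 0.000) m/s; the water relative to ground = (-0.300, 0.000) m/s.
Velocity relative to ground = (-1.000, 0.000) + (-0.300, 0.000) = (-1.300, 0.000) m/s.
Speed = |(-1.300, 0.000)| = 1.300 m/s.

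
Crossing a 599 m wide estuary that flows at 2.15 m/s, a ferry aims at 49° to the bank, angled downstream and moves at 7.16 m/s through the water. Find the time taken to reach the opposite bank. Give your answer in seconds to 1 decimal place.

The component of the ferry's velocity perpendicular to the bank is 7.16 × sin 49° = 5.404 m/s.
The current is parallel to the bank, so it does not affect the crossing time.
Time = 599 / 5.404 = 110.850 s.

110.8 s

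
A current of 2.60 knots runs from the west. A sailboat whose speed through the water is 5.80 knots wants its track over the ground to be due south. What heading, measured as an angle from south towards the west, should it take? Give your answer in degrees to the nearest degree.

27°

The current pushes perpendicular to the desired track; the heading must have a component into the current equal to 2.60 knots: 5.80 sin θ = 2.60.
sin θ = 0.4483, so θ = 26.633°.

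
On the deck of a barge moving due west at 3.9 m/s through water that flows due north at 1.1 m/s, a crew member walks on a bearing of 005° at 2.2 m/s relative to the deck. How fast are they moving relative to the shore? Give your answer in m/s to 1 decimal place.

5.0 m/s

In east/north components (m/s): crew member relative to barge = (0.192, 2.192); barge relative to water = (-3.900, 0.000); water relative to ground = (0.000, 1.100).
Sum = (-3.708, 3.292) m/s.
Speed = |(-3.708, 3.292)| = 4.958 m/s.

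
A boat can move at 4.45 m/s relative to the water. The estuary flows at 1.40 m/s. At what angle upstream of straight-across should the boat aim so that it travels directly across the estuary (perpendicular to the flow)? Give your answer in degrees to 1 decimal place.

18.3°

To cancel the current, the upstream component of the boat's velocity must equal the flow: 4.45 sin θ = 1.40.
sin θ = 1.40 / 4.45 = 0.3146.
θ = arcsin(0.3146) = 18.337°.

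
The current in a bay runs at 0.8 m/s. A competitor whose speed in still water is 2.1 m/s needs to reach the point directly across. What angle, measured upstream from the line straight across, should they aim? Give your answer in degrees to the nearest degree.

To cancel the current, the upstream component of the competitor's velocity must equal the flow: 2.1 sin θ = 0.8.
sin θ = 0.8 / 2.1 = 0.3810.
θ = arcsin(0.3810) = 22.393°.

22°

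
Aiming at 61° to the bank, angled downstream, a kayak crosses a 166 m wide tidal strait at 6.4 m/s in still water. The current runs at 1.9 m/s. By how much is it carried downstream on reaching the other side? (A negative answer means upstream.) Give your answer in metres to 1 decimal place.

148.4 m

Perpendicular speed = 5.598 m/s; crossing time = 166 / 5.598 = 29.656 s.
Net downstream speed = 5.003 m/s.
Drift = 5.003 × 29.656 = 148.361 m (downstream).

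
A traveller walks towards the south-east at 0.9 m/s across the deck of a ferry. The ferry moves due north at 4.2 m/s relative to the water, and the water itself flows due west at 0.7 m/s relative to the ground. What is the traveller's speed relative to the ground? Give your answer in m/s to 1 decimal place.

3.6 m/s

In east/north components (m/s): traveller relative to ferry = (0.636, -0.636); ferry relative to water = (0.000, 4.200); water relative to ground = (-0.700, 0.000).
Sum = (-0.064, 3.564) m/s.
Speed = |(-0.064, 3.564)| = 3.564 m/s.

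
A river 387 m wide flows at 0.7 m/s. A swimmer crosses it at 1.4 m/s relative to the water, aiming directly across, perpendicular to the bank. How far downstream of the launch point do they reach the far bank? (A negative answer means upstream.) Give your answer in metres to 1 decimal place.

193.5 m

Perpendicular speed = 1.400 m/s; crossing time = 387 / 1.400 = 276.429 s.
Net downstream speed = 0.700 m/s.
Drift = 0.700 × 276.429 = 193.500 m (downstream).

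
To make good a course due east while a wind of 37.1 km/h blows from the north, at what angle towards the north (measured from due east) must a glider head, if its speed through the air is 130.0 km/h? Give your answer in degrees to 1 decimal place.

The wind pushes perpendicular to the desired track; the heading must have a component into the wind equal to 37.1 km/h: 130.0 sin θ = 37.1.
sin θ = 0.2854, so θ = 16.582°.

16.6°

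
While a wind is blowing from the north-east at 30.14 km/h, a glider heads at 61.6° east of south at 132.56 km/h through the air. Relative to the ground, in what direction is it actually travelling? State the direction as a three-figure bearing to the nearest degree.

132°

Taking east as x and north as y: velocity relative to the air = (116.606, -63.049) km/h; the air relative to ground = (-21.312, -21.312) km/h.
Velocity relative to ground = (116.606, -63.049) + (-21.312, -21.312) = (95.294, -84.361) km/h.
Bearing = atan2(95.29, -84.36) = 131.52° clockwise from north.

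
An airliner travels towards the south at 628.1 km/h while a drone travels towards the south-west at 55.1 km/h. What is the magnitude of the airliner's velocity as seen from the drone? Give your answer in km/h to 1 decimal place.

Taking east as x and north as y: airliner velocity = (0.000, -628.100) km/h; drone velocity = (-38.962, -38.962) km/h.
Velocity of airliner relative to drone = (0.000, -628.100) − (-38.962, -38.962) = (38.962, -589.138) km/h.
Magnitude = |(38.962, -589.138)| = 590.425 km/h.

590.4 km/h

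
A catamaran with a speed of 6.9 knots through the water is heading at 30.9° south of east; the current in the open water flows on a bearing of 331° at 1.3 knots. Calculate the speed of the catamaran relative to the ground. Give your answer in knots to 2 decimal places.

Taking east as x and north as y: velocity relative to the water = (5.921, -3.543) knots; the water relative to ground = (-0.630, 1.137) knots.
Velocity relative to ground = (5.921, -3.543) + (-0.630, 1.137) = (5.290, -2.406) knots.
Speed = |(5.290, -2.406)| = 5.812 knots.

5.81 knots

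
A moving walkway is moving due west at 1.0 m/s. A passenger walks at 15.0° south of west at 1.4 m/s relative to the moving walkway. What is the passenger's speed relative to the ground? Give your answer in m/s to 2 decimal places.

2.38 m/s

Taking east as x and north as y: moving walkway velocity = (-1.000, 0.000) m/s; passenger velocity relative to moving walkway = (-1.352, -0.362) m/s.
Velocity relative to ground = (-1.000, 0.000) + (-1.352, -0.362) = (-2.352, -0.362) m/s.
Speed = |(-2.352, -0.362)| = 2.380 m/s.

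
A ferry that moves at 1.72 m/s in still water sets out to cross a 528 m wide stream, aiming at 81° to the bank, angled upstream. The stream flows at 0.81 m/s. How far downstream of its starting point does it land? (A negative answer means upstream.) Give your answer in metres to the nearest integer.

168 m

Perpendicular speed = 1.699 m/s; crossing time = 528 / 1.699 = 310.803 s.
Net downstream speed = 0.541 m/s.
Drift = 0.541 × 310.803 = 168.124 m (downstream).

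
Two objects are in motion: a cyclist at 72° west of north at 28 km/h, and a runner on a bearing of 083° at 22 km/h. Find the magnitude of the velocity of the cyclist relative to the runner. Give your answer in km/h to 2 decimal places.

48.83 km/h

Taking east as x and north as y: cyclist velocity = (-26.630, 8.652) km/h; runner velocity = (21.836, 2.681) km/h.
Velocity of cyclist relative to runner = (-26.630, 8.652) − (21.836, 2.681) = (-48.466, 5.971) km/h.
Magnitude = |(-48.466, 5.971)| = 48.832 km/h.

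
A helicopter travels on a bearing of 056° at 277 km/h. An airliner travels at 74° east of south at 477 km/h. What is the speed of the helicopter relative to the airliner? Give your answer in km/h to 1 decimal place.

Taking east as x and north as y: helicopter velocity = (229.643, 154.896) km/h; airliner velocity = (458.522, -131.479) km/h.
Velocity of helicopter relative to airliner = (229.643, 154.896) − (458.522, -131.479) = (-228.878, 286.375) km/h.
Magnitude = |(-228.878, 286.375)| = 366.601 km/h.

366.6 km/h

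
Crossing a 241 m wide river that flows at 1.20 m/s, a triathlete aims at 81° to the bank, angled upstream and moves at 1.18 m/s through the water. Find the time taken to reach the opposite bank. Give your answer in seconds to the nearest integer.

The component of the triathlete's velocity perpendicular to the bank is 1.18 × sin 81° = 1.165 m/s.
The flow acts along the bank and has no component across it.
Time = 241 / 1.165 = 206.783 s.

207 s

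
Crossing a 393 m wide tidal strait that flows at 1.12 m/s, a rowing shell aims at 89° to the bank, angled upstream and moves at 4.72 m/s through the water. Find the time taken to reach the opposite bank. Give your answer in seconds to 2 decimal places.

83.28 s

The component of the rowing shell's velocity perpendicular to the bank is 4.72 × sin 89° = 4.719 m/s.
The current is parallel to the bank, so it does not affect the crossing time.
Time = 393 / 4.719 = 83.275 s.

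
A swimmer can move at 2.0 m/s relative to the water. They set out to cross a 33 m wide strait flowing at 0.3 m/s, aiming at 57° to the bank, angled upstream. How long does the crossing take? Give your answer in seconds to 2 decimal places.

19.67 s

The component of the swimmer's velocity perpendicular to the bank is 2.0 × sin 57° = 1.677 m/s.
The flow acts along the bank and has no component across it.
Time = 33 / 1.677 = 19.674 s.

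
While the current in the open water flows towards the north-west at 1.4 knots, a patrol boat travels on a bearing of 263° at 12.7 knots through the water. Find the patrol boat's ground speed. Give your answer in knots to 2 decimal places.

13.61 knots

Taking east as x and north as y: velocity relative to the water = (-12.605, -1.548) knots; the water relative to ground = (-0.990, 0.990) knots.
Velocity relative to ground = (-12.605, -1.548) + (-0.990, 0.990) = (-13.595, -0.558) knots.
Speed = |(-13.595, -0.558)| = 13.607 knots.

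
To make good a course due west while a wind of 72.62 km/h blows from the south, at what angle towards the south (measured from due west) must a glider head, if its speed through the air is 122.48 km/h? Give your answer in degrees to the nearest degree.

36°

The wind pushes perpendicular to the desired track; the heading must have a component into the wind equal to 72.62 km/h: 122.48 sin θ = 72.62.
sin θ = 0.5929, so θ = 36.364°.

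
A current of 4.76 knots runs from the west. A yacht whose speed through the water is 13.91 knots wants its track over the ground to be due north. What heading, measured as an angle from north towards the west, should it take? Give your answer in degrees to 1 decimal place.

20.0°

The current pushes perpendicular to the desired track; the heading must have a component into the current equal to 4.76 knots: 13.91 sin θ = 4.76.
sin θ = 0.3422, so θ = 20.011°.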